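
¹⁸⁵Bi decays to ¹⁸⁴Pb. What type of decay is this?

proton emission

ΔA = 184 − 185 = -1; ΔZ = 82 − 83 = -1.
A drops by 1 and Z drops by 1 — a proton was emitted.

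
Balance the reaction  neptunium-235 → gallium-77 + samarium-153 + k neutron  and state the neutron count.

5

Conserve mass number: 235 = 77 + 153 + k, so k = 235 − 230 = 5.
Check atomic number: 93 = 31 + 62 + 0 = 93. ✓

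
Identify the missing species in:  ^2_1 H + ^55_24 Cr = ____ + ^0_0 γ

Mn-57

Conserve mass number: 2 + 55 = A + 0, so A = 57.
Conserve atomic number: 1 + 24 = Z + 0, so Z = 25.
Z = 25 is manganese, so the species is ^57_25 Mn.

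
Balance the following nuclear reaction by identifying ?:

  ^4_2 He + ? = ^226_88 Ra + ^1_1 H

Fr-223

Conserve mass number: 4 + A = 226 + 1, so A = 223.
Conserve atomic number: 2 + Z = 88 + 1, so Z = 87.
Z = 87 is francium, so the species is ^223_87 Fr.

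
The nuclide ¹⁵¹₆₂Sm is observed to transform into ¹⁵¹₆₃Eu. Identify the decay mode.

ΔA = 151 − 151 = 0; ΔZ = 63 − 62 = +1.
A is unchanged and Z rises by 1 — a neutron has become a proton (β⁻ decay).

beta-minus decay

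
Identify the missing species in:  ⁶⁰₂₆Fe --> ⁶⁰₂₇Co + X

beta-minus particle

Conserve mass number: 60 = 60 + A, so A = 0.
Conserve atomic number: 26 = 27 + Z, so Z = -1.
A = 0 and Z = -1 is ⁰₋₁e — a beta-minus particle.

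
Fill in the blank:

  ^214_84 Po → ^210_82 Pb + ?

alpha particle

Conserve mass number: 214 = 210 + A, so A = 4.
Conserve atomic number: 84 = 82 + Z, so Z = 2.
A = 4 and Z = 2 is ^4_2 He — an alpha particle.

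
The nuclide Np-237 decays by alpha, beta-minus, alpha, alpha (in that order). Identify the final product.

Start: (A, Z) = (237, 93).
After α: (233, 91).
After β⁻: (233, 92).
After α: (229, 90).
After α: (225, 88).
Z = 88 is radium.

Ra-225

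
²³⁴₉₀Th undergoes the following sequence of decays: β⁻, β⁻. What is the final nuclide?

Start: (A, Z) = (234, 90).
After β⁻: (234, 91).
After β⁻: (234, 92).
Z = 92 is uranium.

U-234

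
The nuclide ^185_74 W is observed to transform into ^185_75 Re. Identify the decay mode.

beta-minus decay

ΔA = 185 − 185 = 0; ΔZ = 75 − 74 = +1.
A is unchanged and Z rises by 1 — a neutron has become a proton (β⁻ decay).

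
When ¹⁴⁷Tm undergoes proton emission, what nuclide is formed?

Er-146

Proton emission: mass number changes by -1, atomic number by -1.
A: 147 − 1 = 146; Z: 69 − 1 = 68.
Z = 68 is erbium, so the daughter is ¹⁴⁶Er.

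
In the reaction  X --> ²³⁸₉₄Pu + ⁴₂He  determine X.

Conserve mass number: A = 238 + 4, so A = 242.
Conserve atomic number: Z = 94 + 2, so Z = 96.
Z = 96 is curium, so the species is ²⁴²₉₆Cm.

Cm-242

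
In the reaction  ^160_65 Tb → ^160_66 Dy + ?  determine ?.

beta-minus particle

Conserve mass number: 160 = 160 + A, so A = 0.
Conserve atomic number: 65 = 66 + Z, so Z = -1.
A = 0 and Z = -1 is ^0_-1 e — a beta-minus particle.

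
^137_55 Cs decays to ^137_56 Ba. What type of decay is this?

ΔA = 137 − 137 = 0; ΔZ = 56 − 55 = +1.
A is unchanged and Z rises by 1 — a neutron has become a proton (β⁻ decay).

beta-minus decay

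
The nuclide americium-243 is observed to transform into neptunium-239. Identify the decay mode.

alpha decay

ΔA = 239 − 243 = -4; ΔZ = 93 − 95 = -2.
A drops by 4 and Z drops by 2 — the signature of alpha emission.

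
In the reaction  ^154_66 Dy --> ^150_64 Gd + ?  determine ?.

Conserve mass number: 154 = 150 + A, so A = 4.
Conserve atomic number: 66 = 64 + Z, so Z = 2.
A = 4 and Z = 2 is ^4_2 He — an alpha particle.

alpha particle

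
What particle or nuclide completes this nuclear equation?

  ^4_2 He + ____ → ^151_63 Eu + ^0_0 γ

Pm-147

Conserve mass number: 4 + A = 151 + 0, so A = 147.
Conserve atomic number: 2 + Z = 63 + 0, so Z = 61.
Z = 61 is promethium, so the species is ^147_61 Pm.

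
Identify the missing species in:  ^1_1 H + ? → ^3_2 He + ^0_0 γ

Conserve mass number: 1 + A = 3 + 0, so A = 2.
Conserve atomic number: 1 + Z = 2 + 0, so Z = 1.
A = 2 and Z = 1 is ^2_1 H — a deuteron.

deuteron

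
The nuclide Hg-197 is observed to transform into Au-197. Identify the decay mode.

ΔA = 197 − 197 = 0; ΔZ = 79 − 80 = -1.
A is unchanged and Z drops by 1 — a proton has become a neutron (β⁺ emission or electron capture).

beta-plus decay or electron capture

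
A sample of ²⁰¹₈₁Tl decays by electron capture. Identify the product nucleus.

Hg-201

Electron capture: mass number changes by +0, atomic number by -1.
A: 201 = 201; Z: 81 − 1 = 80.
Z = 80 is mercury, so the daughter is ²⁰¹₈₀Hg.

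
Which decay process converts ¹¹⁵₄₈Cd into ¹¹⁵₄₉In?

ΔA = 115 − 115 = 0; ΔZ = 49 − 48 = +1.
A is unchanged and Z rises by 1 — a neutron has become a proton (β⁻ decay).

beta-minus decay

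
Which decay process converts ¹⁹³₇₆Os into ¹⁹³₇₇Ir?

ΔA = 193 − 193 = 0; ΔZ = 77 − 76 = +1.
A is unchanged and Z rises by 1 — a neutron has become a proton (β⁻ decay).

beta-minus decay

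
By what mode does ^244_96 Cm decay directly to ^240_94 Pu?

alpha decay

ΔA = 240 − 244 = -4; ΔZ = 94 − 96 = -2.
A drops by 4 and Z drops by 2 — the signature of alpha emission.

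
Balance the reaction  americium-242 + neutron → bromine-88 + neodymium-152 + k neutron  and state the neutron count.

Conserve mass number: 243 = 88 + 152 + k, so k = 243 − 240 = 3.
Check atomic number: 95 = 35 + 60 + 0 = 95. ✓

3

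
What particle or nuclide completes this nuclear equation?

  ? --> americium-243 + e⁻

Pu-243

Conserve mass number: A = 243 + 0, so A = 243.
Conserve atomic number: Z = 95 − 1, so Z = 94.
Z = 94 is plutonium, so the species is plutonium-243.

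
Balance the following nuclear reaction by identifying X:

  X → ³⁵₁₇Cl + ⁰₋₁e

Conserve mass number: A = 35 + 0, so A = 35.
Conserve atomic number: Z = 17 − 1, so Z = 16.
Z = 16 is sulfur, so the species is ³⁵₁₆S.

S-35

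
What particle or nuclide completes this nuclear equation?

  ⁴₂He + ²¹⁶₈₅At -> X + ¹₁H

Conserve mass number: 4 + 216 = A + 1, so A = 219.
Conserve atomic number: 2 + 85 = Z + 1, so Z = 86.
Z = 86 is radon, so the species is ²¹⁹₈₆Rn.

Rn-219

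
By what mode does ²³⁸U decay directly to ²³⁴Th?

alpha decay

ΔA = 234 − 238 = -4; ΔZ = 90 − 92 = -2.
A drops by 4 and Z drops by 2 — the signature of alpha emission.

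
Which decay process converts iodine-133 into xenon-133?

ΔA = 133 − 133 = 0; ΔZ = 54 − 53 = +1.
A is unchanged and Z rises by 1 — a neutron has become a proton (β⁻ decay).

beta-minus decay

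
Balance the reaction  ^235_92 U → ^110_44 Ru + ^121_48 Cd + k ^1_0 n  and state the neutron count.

4

Conserve mass number: 235 = 110 + 121 + k, so k = 235 − 231 = 4.
Check atomic number: 92 = 44 + 48 + 0 = 92. ✓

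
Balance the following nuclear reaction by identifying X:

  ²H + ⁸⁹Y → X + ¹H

Y-90

Conserve mass number: 2 + 89 = A + 1, so A = 90.
Conserve atomic number: 1 + 39 = Z + 1, so Z = 39.
Z = 39 is yttrium, so the species is ⁹⁰Y.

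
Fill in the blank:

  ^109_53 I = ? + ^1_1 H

Conserve mass number: 109 = A + 1, so A = 108.
Conserve atomic number: 53 = Z + 1, so Z = 52.
Z = 52 is tellurium, so the species is ^108_52 Te.

Te-108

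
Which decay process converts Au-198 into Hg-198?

ΔA = 198 − 198 = 0; ΔZ = 80 − 79 = +1.
A is unchanged and Z rises by 1 — a neutron has become a proton (β⁻ decay).

beta-minus decay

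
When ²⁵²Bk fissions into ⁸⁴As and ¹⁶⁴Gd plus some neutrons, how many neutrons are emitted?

Conserve mass number: 252 = 84 + 164 + k, so k = 252 − 248 = 4.
Check atomic number: 97 = 33 + 64 + 0 = 97. ✓

4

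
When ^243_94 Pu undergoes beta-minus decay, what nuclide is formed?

Am-243

Beta-minus decay: mass number changes by +0, atomic number by +1.
A: 243 = 243; Z: 94 + 1 = 95.
Z = 95 is americium, so the daughter is ^243_95 Am.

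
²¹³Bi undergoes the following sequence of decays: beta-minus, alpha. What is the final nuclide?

Pb-209

Start: (A, Z) = (213, 83).
After β⁻: (213, 84).
After α: (209, 82).
Z = 82 is lead.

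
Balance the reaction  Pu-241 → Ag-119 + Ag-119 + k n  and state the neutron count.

Conserve mass number: 241 = 119 + 119 + k, so k = 241 − 238 = 3.
Check atomic number: 94 = 47 + 47 + 0 = 94. ✓

3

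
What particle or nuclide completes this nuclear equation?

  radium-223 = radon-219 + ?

alpha particle

Conserve mass number: 223 = 219 + A, so A = 4.
Conserve atomic number: 88 = 86 + Z, so Z = 2.
A = 4 and Z = 2 is helium-4 — an alpha particle.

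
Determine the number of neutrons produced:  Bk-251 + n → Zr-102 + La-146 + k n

4

Conserve mass number: 252 = 102 + 146 + k, so k = 252 − 248 = 4.
Check atomic number: 97 = 40 + 57 + 0 = 97. ✓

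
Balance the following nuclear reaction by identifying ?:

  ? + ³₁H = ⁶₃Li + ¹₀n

Conserve mass number: A + 3 = 6 + 1, so A = 4.
Conserve atomic number: Z + 1 = 3 + 0, so Z = 2.
A = 4 and Z = 2 is ⁴₂He — an alpha particle.

alpha particle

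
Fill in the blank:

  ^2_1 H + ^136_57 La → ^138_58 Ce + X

gamma ray

Conserve mass number: 2 + 136 = 138 + A, so A = 0.
Conserve atomic number: 1 + 57 = 58 + Z, so Z = 0.
A = 0 and Z = 0 is ^0_0 γ — a gamma ray.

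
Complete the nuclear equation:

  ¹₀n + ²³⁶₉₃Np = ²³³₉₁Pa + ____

alpha particle

Conserve mass number: 1 + 236 = 233 + A, so A = 4.
Conserve atomic number: 0 + 93 = 91 + Z, so Z = 2.
A = 4 and Z = 2 is ⁴₂He — an alpha particle.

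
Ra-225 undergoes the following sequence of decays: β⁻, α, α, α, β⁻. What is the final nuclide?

Po-213

Start: (A, Z) = (225, 88).
After β⁻: (225, 89).
After α: (221, 87).
After α: (217, 85).
After α: (213, 83).
After β⁻: (213, 84).
Z = 84 is polonium.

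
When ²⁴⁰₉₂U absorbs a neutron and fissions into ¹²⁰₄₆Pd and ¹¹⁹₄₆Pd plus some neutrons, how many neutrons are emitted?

2

Conserve mass number: 241 = 120 + 119 + k, so k = 241 − 239 = 2.
Check atomic number: 92 = 46 + 46 + 0 = 92. ✓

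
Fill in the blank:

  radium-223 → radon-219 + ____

alpha particle

Conserve mass number: 223 = 219 + A, so A = 4.
Conserve atomic number: 88 = 86 + Z, so Z = 2.
A = 4 and Z = 2 is helium-4 — an alpha particle.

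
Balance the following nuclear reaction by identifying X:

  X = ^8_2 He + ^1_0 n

Conserve mass number: A = 8 + 1, so A = 9.
Conserve atomic number: Z = 2 + 0, so Z = 2.
Z = 2 is helium, so the species is ^9_2 He.

He-9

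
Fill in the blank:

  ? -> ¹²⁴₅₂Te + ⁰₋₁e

Conserve mass number: A = 124 + 0, so A = 124.
Conserve atomic number: Z = 52 − 1, so Z = 51.
Z = 51 is antimony, so the species is ¹²⁴₅₁Sb.

Sb-124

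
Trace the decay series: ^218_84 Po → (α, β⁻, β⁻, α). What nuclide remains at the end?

Pb-210

Start: (A, Z) = (218, 84).
After α: (214, 82).
After β⁻: (214, 83).
After β⁻: (214, 84).
After α: (210, 82).
Z = 82 is lead.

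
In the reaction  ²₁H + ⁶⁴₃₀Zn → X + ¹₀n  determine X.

Conserve mass number: 2 + 64 = A + 1, so A = 65.
Conserve atomic number: 1 + 30 = Z + 0, so Z = 31.
Z = 31 is gallium, so the species is ⁶⁵₃₁Ga.

Ga-65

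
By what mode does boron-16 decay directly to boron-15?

neutron emission

ΔA = 15 − 16 = -1; ΔZ = 5 − 5 = +0.
A drops by 1 with Z unchanged — a neutron was emitted.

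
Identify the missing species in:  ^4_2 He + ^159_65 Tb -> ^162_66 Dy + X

Conserve mass number: 4 + 159 = 162 + A, so A = 1.
Conserve atomic number: 2 + 65 = 66 + Z, so Z = 1.
A = 1 and Z = 1 is ^1_1 H — a proton.

proton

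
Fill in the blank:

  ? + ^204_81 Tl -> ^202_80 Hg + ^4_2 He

deuteron

Conserve mass number: A + 204 = 202 + 4, so A = 2.
Conserve atomic number: Z + 81 = 80 + 2, so Z = 1.
A = 2 and Z = 1 is ^2_1 H — a deuteron.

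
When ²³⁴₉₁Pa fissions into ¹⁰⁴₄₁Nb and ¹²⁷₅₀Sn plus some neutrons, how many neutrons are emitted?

3

Conserve mass number: 234 = 104 + 127 + k, so k = 234 − 231 = 3.
Check atomic number: 91 = 41 + 50 + 0 = 91. ✓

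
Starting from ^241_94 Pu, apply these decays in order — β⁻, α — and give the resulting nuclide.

Np-237

Start: (A, Z) = (241, 94).
After β⁻: (241, 95).
After α: (237, 93).
Z = 93 is neptunium.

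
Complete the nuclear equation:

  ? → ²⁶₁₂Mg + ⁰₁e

Al-26

Conserve mass number: A = 26 + 0, so A = 26.
Conserve atomic number: Z = 12 + 1, so Z = 13.
Z = 13 is aluminium, so the species is ²⁶₁₃Al.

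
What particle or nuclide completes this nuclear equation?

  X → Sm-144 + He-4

Conserve mass number: A = 144 + 4, so A = 148.
Conserve atomic number: Z = 62 + 2, so Z = 64.
Z = 64 is gadolinium, so the species is Gd-148.

Gd-148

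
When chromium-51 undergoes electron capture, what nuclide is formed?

Electron capture: mass number changes by +0, atomic number by -1.
A: 51 = 51; Z: 24 − 1 = 23.
Z = 23 is vanadium, so the daughter is vanadium-51.

V-51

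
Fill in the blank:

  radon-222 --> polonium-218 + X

alpha particle

Conserve mass number: 222 = 218 + A, so A = 4.
Conserve atomic number: 86 = 84 + Z, so Z = 2.
A = 4 and Z = 2 is helium-4 — an alpha particle.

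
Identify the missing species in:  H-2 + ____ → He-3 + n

deuteron

Conserve mass number: 2 + A = 3 + 1, so A = 2.
Conserve atomic number: 1 + Z = 2 + 0, so Z = 1.
A = 2 and Z = 1 is H-2 — a deuteron.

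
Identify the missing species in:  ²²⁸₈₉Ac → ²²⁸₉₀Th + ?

beta-minus particle

Conserve mass number: 228 = 228 + A, so A = 0.
Conserve atomic number: 89 = 90 + Z, so Z = -1.
A = 0 and Z = -1 is ⁰₋₁e — a beta-minus particle.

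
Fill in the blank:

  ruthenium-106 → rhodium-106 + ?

Conserve mass number: 106 = 106 + A, so A = 0.
Conserve atomic number: 44 = 45 + Z, so Z = -1.
A = 0 and Z = -1 is e⁻ — a beta-minus particle.

beta-minus particle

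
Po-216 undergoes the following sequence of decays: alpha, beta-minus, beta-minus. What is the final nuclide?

Po-212

Start: (A, Z) = (216, 84).
After α: (212, 82).
After β⁻: (212, 83).
After β⁻: (212, 84).
Z = 84 is polonium.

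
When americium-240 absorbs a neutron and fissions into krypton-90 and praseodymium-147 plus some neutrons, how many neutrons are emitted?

4

Conserve mass number: 241 = 90 + 147 + k, so k = 241 − 237 = 4.
Check atomic number: 95 = 36 + 59 + 0 = 95. ✓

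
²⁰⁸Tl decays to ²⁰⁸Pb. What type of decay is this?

beta-minus decay

ΔA = 208 − 208 = 0; ΔZ = 82 − 81 = +1.
A is unchanged and Z rises by 1 — a neutron has become a proton (β⁻ decay).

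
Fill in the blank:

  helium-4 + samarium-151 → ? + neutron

Gd-154

Conserve mass number: 4 + 151 = A + 1, so A = 154.
Conserve atomic number: 2 + 62 = Z + 0, so Z = 64.
Z = 64 is gadolinium, so the species is gadolinium-154.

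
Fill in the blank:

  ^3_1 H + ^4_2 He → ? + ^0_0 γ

Li-7

Conserve mass number: 3 + 4 = A + 0, so A = 7.
Conserve atomic number: 1 + 2 = Z + 0, so Z = 3.
Z = 3 is lithium, so the species is ^7_3 Li.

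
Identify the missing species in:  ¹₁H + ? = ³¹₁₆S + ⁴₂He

Cl-34

Conserve mass number: 1 + A = 31 + 4, so A = 34.
Conserve atomic number: 1 + Z = 16 + 2, so Z = 17.
Z = 17 is chlorine, so the species is ³⁴₁₇Cl.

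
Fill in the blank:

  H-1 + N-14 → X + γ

Conserve mass number: 1 + 14 = A + 0, so A = 15.
Conserve atomic number: 1 + 7 = Z + 0, so Z = 8.
Z = 8 is oxygen, so the species is O-15.

O-15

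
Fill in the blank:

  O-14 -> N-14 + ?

Conserve mass number: 14 = 14 + A, so A = 0.
Conserve atomic number: 8 = 7 + Z, so Z = 1.
A = 0 and Z = 1 is e⁺ — a positron.

positron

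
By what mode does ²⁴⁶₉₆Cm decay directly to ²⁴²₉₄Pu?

ΔA = 242 − 246 = -4; ΔZ = 94 − 96 = -2.
A drops by 4 and Z drops by 2 — the signature of alpha emission.

alpha decay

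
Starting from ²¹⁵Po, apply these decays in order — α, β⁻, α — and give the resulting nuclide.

Tl-207

Start: (A, Z) = (215, 84).
After α: (211, 82).
After β⁻: (211, 83).
After α: (207, 81).
Z = 81 is thallium.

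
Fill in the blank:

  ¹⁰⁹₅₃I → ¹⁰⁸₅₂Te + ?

proton

Conserve mass number: 109 = 108 + A, so A = 1.
Conserve atomic number: 53 = 52 + Z, so Z = 1.
A = 1 and Z = 1 is ¹₁H — a proton.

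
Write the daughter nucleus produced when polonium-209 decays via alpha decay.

Pb-205

Alpha decay: mass number changes by -4, atomic number by -2.
A: 209 − 4 = 205; Z: 84 − 2 = 82.
Z = 82 is lead, so the daughter is lead-205.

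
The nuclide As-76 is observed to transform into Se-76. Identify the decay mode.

ΔA = 76 − 76 = 0; ΔZ = 34 − 33 = +1.
A is unchanged and Z rises by 1 — a neutron has become a proton (β⁻ decay).

beta-minus decay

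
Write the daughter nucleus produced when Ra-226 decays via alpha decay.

Rn-222

Alpha decay: mass number changes by -4, atomic number by -2.
A: 226 − 4 = 222; Z: 88 − 2 = 86.
Z = 86 is radon, so the daughter is Rn-222.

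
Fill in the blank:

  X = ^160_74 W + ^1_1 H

Re-161

Conserve mass number: A = 160 + 1, so A = 161.
Conserve atomic number: Z = 74 + 1, so Z = 75.
Z = 75 is rhenium, so the species is ^161_75 Re.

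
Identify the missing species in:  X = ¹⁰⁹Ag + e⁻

Conserve mass number: A = 109 + 0, so A = 109.
Conserve atomic number: Z = 47 − 1, so Z = 46.
Z = 46 is palladium, so the species is ¹⁰⁹Pd.

Pd-109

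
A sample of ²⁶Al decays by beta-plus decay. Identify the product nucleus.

Beta-plus decay: mass number changes by +0, atomic number by -1.
A: 26 = 26; Z: 13 − 1 = 12.
Z = 12 is magnesium, so the daughter is ²⁶Mg.

Mg-26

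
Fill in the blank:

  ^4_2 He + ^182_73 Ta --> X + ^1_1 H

Conserve mass number: 4 + 182 = A + 1, so A = 185.
Conserve atomic number: 2 + 73 = Z + 1, so Z = 74.
Z = 74 is tungsten, so the species is ^185_74 W.

W-185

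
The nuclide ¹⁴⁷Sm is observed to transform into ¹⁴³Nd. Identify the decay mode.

ΔA = 143 − 147 = -4; ΔZ = 60 − 62 = -2.
A drops by 4 and Z drops by 2 — the signature of alpha emission.

alpha decay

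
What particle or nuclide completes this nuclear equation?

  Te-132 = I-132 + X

beta-minus particle

Conserve mass number: 132 = 132 + A, so A = 0.
Conserve atomic number: 52 = 53 + Z, so Z = -1.
A = 0 and Z = -1 is e⁻ — a beta-minus particle.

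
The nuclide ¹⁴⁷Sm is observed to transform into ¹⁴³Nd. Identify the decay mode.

alpha decay

ΔA = 143 − 147 = -4; ΔZ = 60 − 62 = -2.
A drops by 4 and Z drops by 2 — the signature of alpha emission.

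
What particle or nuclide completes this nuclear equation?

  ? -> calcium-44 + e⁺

Conserve mass number: A = 44 + 0, so A = 44.
Conserve atomic number: Z = 20 + 1, so Z = 21.
Z = 21 is scandium, so the species is scandium-44.

Sc-44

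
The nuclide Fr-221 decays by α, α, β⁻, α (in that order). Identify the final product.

Pb-209

Start: (A, Z) = (221, 87).
After α: (217, 85).
After α: (213, 83).
After β⁻: (213, 84).
After α: (209, 82).
Z = 82 is lead.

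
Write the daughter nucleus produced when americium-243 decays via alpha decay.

Alpha decay: mass number changes by -4, atomic number by -2.
A: 243 − 4 = 239; Z: 95 − 2 = 93.
Z = 93 is neptunium, so the daughter is neptunium-239.

Np-239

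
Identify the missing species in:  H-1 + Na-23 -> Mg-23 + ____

Conserve mass number: 1 + 23 = 23 + A, so A = 1.
Conserve atomic number: 1 + 11 = 12 + Z, so Z = 0.
A = 1 and Z = 0 is n — a neutron.

neutron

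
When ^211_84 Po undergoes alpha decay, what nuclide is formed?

Pb-207

Alpha decay: mass number changes by -4, atomic number by -2.
A: 211 − 4 = 207; Z: 84 − 2 = 82.
Z = 82 is lead, so the daughter is ^207_82 Pb.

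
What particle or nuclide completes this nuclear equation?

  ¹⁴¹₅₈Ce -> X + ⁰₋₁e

Conserve mass number: 141 = A + 0, so A = 141.
Conserve atomic number: 58 = Z − 1, so Z = 59.
Z = 59 is praseodymium, so the species is ¹⁴¹₅₉Pr.

Pr-141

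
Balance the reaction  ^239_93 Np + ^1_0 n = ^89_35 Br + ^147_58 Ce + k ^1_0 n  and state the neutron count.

Conserve mass number: 240 = 89 + 147 + k, so k = 240 − 236 = 4.
Check atomic number: 93 = 35 + 58 + 0 = 93. ✓

4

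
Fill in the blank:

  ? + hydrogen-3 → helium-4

Conserve mass number: A + 3 = 4, so A = 1.
Conserve atomic number: Z + 1 = 2, so Z = 1.
A = 1 and Z = 1 is hydrogen-1 — a proton.

proton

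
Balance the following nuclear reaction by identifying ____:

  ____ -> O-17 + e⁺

F-17

Conserve mass number: A = 17 + 0, so A = 17.
Conserve atomic number: Z = 8 + 1, so Z = 9.
Z = 9 is fluorine, so the species is F-17.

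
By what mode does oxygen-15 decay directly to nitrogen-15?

beta-plus decay or electron capture

ΔA = 15 − 15 = 0; ΔZ = 7 − 8 = -1.
A is unchanged and Z drops by 1 — a proton has become a neutron (β⁺ emission or electron capture).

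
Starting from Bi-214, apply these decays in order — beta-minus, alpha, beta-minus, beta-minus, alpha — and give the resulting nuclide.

Start: (A, Z) = (214, 83).
After β⁻: (214, 84).
After α: (210, 82).
After β⁻: (210, 83).
After β⁻: (210, 84).
After α: (206, 82).
Z = 82 is lead.

Pb-206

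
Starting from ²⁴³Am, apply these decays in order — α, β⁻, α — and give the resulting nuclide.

Start: (A, Z) = (243, 95).
After α: (239, 93).
After β⁻: (239, 94).
After α: (235, 92).
Z = 92 is uranium.

U-235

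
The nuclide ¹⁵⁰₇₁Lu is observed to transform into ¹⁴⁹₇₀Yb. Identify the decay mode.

ΔA = 149 − 150 = -1; ΔZ = 70 − 71 = -1.
A drops by 1 and Z drops by 1 — a proton was emitted.

proton emission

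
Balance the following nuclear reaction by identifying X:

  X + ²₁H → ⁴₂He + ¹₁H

He-3

Conserve mass number: A + 2 = 4 + 1, so A = 3.
Conserve atomic number: Z + 1 = 2 + 1, so Z = 2.
Z = 2 is helium, so the species is ³₂He.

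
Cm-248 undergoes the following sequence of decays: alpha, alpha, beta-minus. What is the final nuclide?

Np-240

Start: (A, Z) = (248, 96).
After α: (244, 94).
After α: (240, 92).
After β⁻: (240, 93).
Z = 93 is neptunium.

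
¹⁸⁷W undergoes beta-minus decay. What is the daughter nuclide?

Beta-minus decay: mass number changes by +0, atomic number by +1.
A: 187 = 187; Z: 74 + 1 = 75.
Z = 75 is rhenium, so the daughter is ¹⁸⁷Re.

Re-187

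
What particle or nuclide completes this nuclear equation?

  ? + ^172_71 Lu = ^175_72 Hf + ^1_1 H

Conserve mass number: A + 172 = 175 + 1, so A = 4.
Conserve atomic number: Z + 71 = 72 + 1, so Z = 2.
A = 4 and Z = 2 is ^4_2 He — an alpha particle.

alpha particle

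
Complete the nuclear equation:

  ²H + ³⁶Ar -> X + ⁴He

Conserve mass number: 2 + 36 = A + 4, so A = 34.
Conserve atomic number: 1 + 18 = Z + 2, so Z = 17.
Z = 17 is chlorine, so the species is ³⁴Cl.

Cl-34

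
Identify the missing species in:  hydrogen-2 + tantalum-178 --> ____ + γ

W-180

Conserve mass number: 2 + 178 = A + 0, so A = 180.
Conserve atomic number: 1 + 73 = Z + 0, so Z = 74.
Z = 74 is tungsten, so the species is tungsten-180.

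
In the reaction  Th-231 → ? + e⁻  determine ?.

Conserve mass number: 231 = A + 0, so A = 231.
Conserve atomic number: 90 = Z − 1, so Z = 91.
Z = 91 is protactinium, so the species is Pa-231.

Pa-231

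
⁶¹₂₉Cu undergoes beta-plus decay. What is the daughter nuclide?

Beta-plus decay: mass number changes by +0, atomic number by -1.
A: 61 = 61; Z: 29 − 1 = 28.
Z = 28 is nickel, so the daughter is ⁶¹₂₈Ni.

Ni-61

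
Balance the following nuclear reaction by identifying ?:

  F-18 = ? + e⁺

Conserve mass number: 18 = A + 0, so A = 18.
Conserve atomic number: 9 = Z + 1, so Z = 8.
Z = 8 is oxygen, so the species is O-18.

O-18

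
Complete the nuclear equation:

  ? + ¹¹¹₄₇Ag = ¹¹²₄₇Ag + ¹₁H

Conserve mass number: A + 111 = 112 + 1, so A = 2.
Conserve atomic number: Z + 47 = 47 + 1, so Z = 1.
A = 2 and Z = 1 is ²₁H — a deuteron.

deuteron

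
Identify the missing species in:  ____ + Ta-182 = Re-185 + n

alpha particle

Conserve mass number: A + 182 = 185 + 1, so A = 4.
Conserve atomic number: Z + 73 = 75 + 0, so Z = 2.
A = 4 and Z = 2 is He-4 — an alpha particle.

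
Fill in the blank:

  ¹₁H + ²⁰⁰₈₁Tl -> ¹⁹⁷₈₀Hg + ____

alpha particle

Conserve mass number: 1 + 200 = 197 + A, so A = 4.
Conserve atomic number: 1 + 81 = 80 + Z, so Z = 2.
A = 4 and Z = 2 is ⁴₂He — an alpha particle.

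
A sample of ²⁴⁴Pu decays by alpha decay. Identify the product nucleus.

U-240

Alpha decay: mass number changes by -4, atomic number by -2.
A: 244 − 4 = 240; Z: 94 − 2 = 92.
Z = 92 is uranium, so the daughter is ²⁴⁰U.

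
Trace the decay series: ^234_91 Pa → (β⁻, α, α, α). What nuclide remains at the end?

Start: (A, Z) = (234, 91).
After β⁻: (234, 92).
After α: (230, 90).
After α: (226, 88).
After α: (222, 86).
Z = 86 is radon.

Rn-222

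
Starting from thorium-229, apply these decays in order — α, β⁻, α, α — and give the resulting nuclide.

At-217

Start: (A, Z) = (229, 90).
After α: (225, 88).
After β⁻: (225, 89).
After α: (221, 87).
After α: (217, 85).
Z = 85 is astatine.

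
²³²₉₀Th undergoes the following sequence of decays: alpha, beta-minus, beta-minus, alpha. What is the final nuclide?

Start: (A, Z) = (232, 90).
After α: (228, 88).
After β⁻: (228, 89).
After β⁻: (228, 90).
After α: (224, 88).
Z = 88 is radium.

Ra-224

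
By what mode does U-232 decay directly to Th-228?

ΔA = 228 − 232 = -4; ΔZ = 90 − 92 = -2.
A drops by 4 and Z drops by 2 — the signature of alpha emission.

alpha decay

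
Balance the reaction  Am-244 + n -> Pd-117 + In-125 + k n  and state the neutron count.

Conserve mass number: 245 = 117 + 125 + k, so k = 245 − 242 = 3.
Check atomic number: 95 = 46 + 49 + 0 = 95. ✓

3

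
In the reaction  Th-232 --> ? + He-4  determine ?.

Conserve mass number: 232 = A + 4, so A = 228.
Conserve atomic number: 90 = Z + 2, so Z = 88.
Z = 88 is radium, so the species is Ra-228.

Ra-228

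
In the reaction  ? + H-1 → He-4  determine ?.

triton

Conserve mass number: A + 1 = 4, so A = 3.
Conserve atomic number: Z + 1 = 2, so Z = 1.
A = 3 and Z = 1 is H-3 — a triton.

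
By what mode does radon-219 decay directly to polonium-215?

alpha decay

ΔA = 215 − 219 = -4; ΔZ = 84 − 86 = -2.
A drops by 4 and Z drops by 2 — the signature of alpha emission.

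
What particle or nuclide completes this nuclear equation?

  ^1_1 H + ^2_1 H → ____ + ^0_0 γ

He-3

Conserve mass number: 1 + 2 = A + 0, so A = 3.
Conserve atomic number: 1 + 1 = Z + 0, so Z = 2.
Z = 2 is helium, so the species is ^3_2 He.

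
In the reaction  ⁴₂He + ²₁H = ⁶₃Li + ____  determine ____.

Conserve mass number: 4 + 2 = 6 + A, so A = 0.
Conserve atomic number: 2 + 1 = 3 + Z, so Z = 0.
A = 0 and Z = 0 is ⁰₀γ — a gamma ray.

gamma ray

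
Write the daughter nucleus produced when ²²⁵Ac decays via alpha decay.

Alpha decay: mass number changes by -4, atomic number by -2.
A: 225 − 4 = 221; Z: 89 − 2 = 87.
Z = 87 is francium, so the daughter is ²²¹Fr.

Fr-221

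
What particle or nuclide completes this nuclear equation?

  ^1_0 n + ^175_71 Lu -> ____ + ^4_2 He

Conserve mass number: 1 + 175 = A + 4, so A = 172.
Conserve atomic number: 0 + 71 = Z + 2, so Z = 69.
Z = 69 is thulium, so the species is ^172_69 Tm.

Tm-172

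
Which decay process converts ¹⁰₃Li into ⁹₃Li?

ΔA = 9 − 10 = -1; ΔZ = 3 − 3 = +0.
A drops by 1 with Z unchanged — a neutron was emitted.

neutron emission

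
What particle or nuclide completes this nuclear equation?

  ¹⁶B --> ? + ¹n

Conserve mass number: 16 = A + 1, so A = 15.
Conserve atomic number: 5 = Z + 0, so Z = 5.
Z = 5 is boron, so the species is ¹⁵B.

B-15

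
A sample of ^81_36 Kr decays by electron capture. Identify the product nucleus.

Br-81

Electron capture: mass number changes by +0, atomic number by -1.
A: 81 = 81; Z: 36 − 1 = 35.
Z = 35 is bromine, so the daughter is ^81_35 Br.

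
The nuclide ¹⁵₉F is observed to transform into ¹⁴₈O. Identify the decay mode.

proton emission

ΔA = 14 − 15 = -1; ΔZ = 8 − 9 = -1.
A drops by 1 and Z drops by 1 — a proton was emitted.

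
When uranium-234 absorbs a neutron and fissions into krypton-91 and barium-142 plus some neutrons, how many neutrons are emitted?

2

Conserve mass number: 235 = 91 + 142 + k, so k = 235 − 233 = 2.
Check atomic number: 92 = 36 + 56 + 0 = 92. ✓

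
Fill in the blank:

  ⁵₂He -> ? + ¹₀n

He-4

Conserve mass number: 5 = A + 1, so A = 4.
Conserve atomic number: 2 = Z + 0, so Z = 2.
A = 4 and Z = 2 is ⁴₂He — an alpha particle.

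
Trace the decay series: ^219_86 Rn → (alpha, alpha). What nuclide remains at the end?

Start: (A, Z) = (219, 86).
After α: (215, 84).
After α: (211, 82).
Z = 82 is lead.

Pb-211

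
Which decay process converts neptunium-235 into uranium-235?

beta-plus decay or electron capture

ΔA = 235 − 235 = 0; ΔZ = 92 − 93 = -1.
A is unchanged and Z drops by 1 — a proton has become a neutron (β⁺ emission or electron capture).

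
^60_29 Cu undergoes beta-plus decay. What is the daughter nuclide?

Ni-60

Beta-plus decay: mass number changes by +0, atomic number by -1.
A: 60 = 60; Z: 29 − 1 = 28.
Z = 28 is nickel, so the daughter is ^60_28 Ni.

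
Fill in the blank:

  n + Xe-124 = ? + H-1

I-124

Conserve mass number: 1 + 124 = A + 1, so A = 124.
Conserve atomic number: 0 + 54 = Z + 1, so Z = 53.
Z = 53 is iodine, so the species is I-124.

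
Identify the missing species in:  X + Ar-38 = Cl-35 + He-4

Conserve mass number: A + 38 = 35 + 4, so A = 1.
Conserve atomic number: Z + 18 = 17 + 2, so Z = 1.
A = 1 and Z = 1 is H-1 — a proton.

proton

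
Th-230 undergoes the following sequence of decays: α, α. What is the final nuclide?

Start: (A, Z) = (230, 90).
After α: (226, 88).
After α: (222, 86).
Z = 86 is radon.

Rn-222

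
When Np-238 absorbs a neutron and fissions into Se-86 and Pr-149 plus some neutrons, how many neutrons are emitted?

4

Conserve mass number: 239 = 86 + 149 + k, so k = 239 − 235 = 4.
Check atomic number: 93 = 34 + 59 + 0 = 93. ✓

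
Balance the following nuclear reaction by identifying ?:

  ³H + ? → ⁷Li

alpha particle

Conserve mass number: 3 + A = 7, so A = 4.
Conserve atomic number: 1 + Z = 3, so Z = 2.
A = 4 and Z = 2 is ⁴He — an alpha particle.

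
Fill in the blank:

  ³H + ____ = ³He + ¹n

Conserve mass number: 3 + A = 3 + 1, so A = 1.
Conserve atomic number: 1 + Z = 2 + 0, so Z = 1.
A = 1 and Z = 1 is ¹H — a proton.

proton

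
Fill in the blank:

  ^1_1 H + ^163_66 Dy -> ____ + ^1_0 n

Conserve mass number: 1 + 163 = A + 1, so A = 163.
Conserve atomic number: 1 + 66 = Z + 0, so Z = 67.
Z = 67 is holmium, so the species is ^163_67 Ho.

Ho-163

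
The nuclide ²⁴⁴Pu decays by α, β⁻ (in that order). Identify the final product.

Np-240

Start: (A, Z) = (244, 94).
After α: (240, 92).
After β⁻: (240, 93).
Z = 93 is neptunium.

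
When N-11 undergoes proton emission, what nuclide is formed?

C-10

Proton emission: mass number changes by -1, atomic number by -1.
A: 11 − 1 = 10; Z: 7 − 1 = 6.
Z = 6 is carbon, so the daughter is C-10.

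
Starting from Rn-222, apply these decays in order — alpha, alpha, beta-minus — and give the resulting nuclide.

Start: (A, Z) = (222, 86).
After α: (218, 84).
After α: (214, 82).
After β⁻: (214, 83).
Z = 83 is bismuth.

Bi-214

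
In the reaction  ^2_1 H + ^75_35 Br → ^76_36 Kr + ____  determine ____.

neutron

Conserve mass number: 2 + 75 = 76 + A, so A = 1.
Conserve atomic number: 1 + 35 = 36 + Z, so Z = 0.
A = 1 and Z = 0 is ^1_0 n — a neutron.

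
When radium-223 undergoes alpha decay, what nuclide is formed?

Alpha decay: mass number changes by -4, atomic number by -2.
A: 223 − 4 = 219; Z: 88 − 2 = 86.
Z = 86 is radon, so the daughter is radon-219.

Rn-219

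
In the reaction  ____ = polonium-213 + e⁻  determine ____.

Bi-213

Conserve mass number: A = 213 + 0, so A = 213.
Conserve atomic number: Z = 84 − 1, so Z = 83.
Z = 83 is bismuth, so the species is bismuth-213.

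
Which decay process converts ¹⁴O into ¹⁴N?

beta-plus decay or electron capture

ΔA = 14 − 14 = 0; ΔZ = 7 − 8 = -1.
A is unchanged and Z drops by 1 — a proton has become a neutron (β⁺ emission or electron capture).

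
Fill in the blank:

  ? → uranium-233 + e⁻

Conserve mass number: A = 233 + 0, so A = 233.
Conserve atomic number: Z = 92 − 1, so Z = 91.
Z = 91 is protactinium, so the species is protactinium-233.

Pa-233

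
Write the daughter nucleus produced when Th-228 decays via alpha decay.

Alpha decay: mass number changes by -4, atomic number by -2.
A: 228 − 4 = 224; Z: 90 − 2 = 88.
Z = 88 is radium, so the daughter is Ra-224.

Ra-224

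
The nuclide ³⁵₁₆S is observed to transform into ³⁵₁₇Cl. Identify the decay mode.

ΔA = 35 − 35 = 0; ΔZ = 17 − 16 = +1.
A is unchanged and Z rises by 1 — a neutron has become a proton (β⁻ decay).

beta-minus decay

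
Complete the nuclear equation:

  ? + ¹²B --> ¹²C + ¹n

Conserve mass number: A + 12 = 12 + 1, so A = 1.
Conserve atomic number: Z + 5 = 6 + 0, so Z = 1.
A = 1 and Z = 1 is ¹H — a proton.

proton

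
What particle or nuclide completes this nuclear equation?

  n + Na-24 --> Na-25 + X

Conserve mass number: 1 + 24 = 25 + A, so A = 0.
Conserve atomic number: 0 + 11 = 11 + Z, so Z = 0.
A = 0 and Z = 0 is γ — a gamma ray.

gamma ray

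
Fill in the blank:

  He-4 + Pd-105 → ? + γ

Conserve mass number: 4 + 105 = A + 0, so A = 109.
Conserve atomic number: 2 + 46 = Z + 0, so Z = 48.
Z = 48 is cadmium, so the species is Cd-109.

Cd-109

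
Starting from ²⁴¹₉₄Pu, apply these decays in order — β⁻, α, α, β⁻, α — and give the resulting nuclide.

Th-229

Start: (A, Z) = (241, 94).
After β⁻: (241, 95).
After α: (237, 93).
After α: (233, 91).
After β⁻: (233, 92).
After α: (229, 90).
Z = 90 is thorium.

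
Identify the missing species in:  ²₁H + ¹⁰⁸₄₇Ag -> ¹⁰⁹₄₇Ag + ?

proton

Conserve mass number: 2 + 108 = 109 + A, so A = 1.
Conserve atomic number: 1 + 47 = 47 + Z, so Z = 1.
A = 1 and Z = 1 is ¹₁H — a proton.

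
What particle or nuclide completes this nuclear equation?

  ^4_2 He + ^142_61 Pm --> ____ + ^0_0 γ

Conserve mass number: 4 + 142 = A + 0, so A = 146.
Conserve atomic number: 2 + 61 = Z + 0, so Z = 63.
Z = 63 is europium, so the species is ^146_63 Eu.

Eu-146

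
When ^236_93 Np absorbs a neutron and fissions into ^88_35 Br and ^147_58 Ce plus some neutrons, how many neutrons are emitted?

Conserve mass number: 237 = 88 + 147 + k, so k = 237 − 235 = 2.
Check atomic number: 93 = 35 + 58 + 0 = 93. ✓

2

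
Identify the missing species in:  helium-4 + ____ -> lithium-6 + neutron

Conserve mass number: 4 + A = 6 + 1, so A = 3.
Conserve atomic number: 2 + Z = 3 + 0, so Z = 1.
A = 3 and Z = 1 is hydrogen-3 — a triton.

triton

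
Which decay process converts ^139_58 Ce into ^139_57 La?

beta-plus decay or electron capture

ΔA = 139 − 139 = 0; ΔZ = 57 − 58 = -1.
A is unchanged and Z drops by 1 — a proton has become a neutron (β⁺ emission or electron capture).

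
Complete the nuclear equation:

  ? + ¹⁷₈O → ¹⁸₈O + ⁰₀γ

Conserve mass number: A + 17 = 18 + 0, so A = 1.
Conserve atomic number: Z + 8 = 8 + 0, so Z = 0.
A = 1 and Z = 0 is ¹₀n — a neutron.

neutron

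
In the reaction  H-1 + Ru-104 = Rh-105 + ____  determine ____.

Conserve mass number: 1 + 104 = 105 + A, so A = 0.
Conserve atomic number: 1 + 44 = 45 + Z, so Z = 0.
A = 0 and Z = 0 is γ — a gamma ray.

gamma ray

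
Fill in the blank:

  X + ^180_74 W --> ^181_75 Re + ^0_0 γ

proton

Conserve mass number: A + 180 = 181 + 0, so A = 1.
Conserve atomic number: Z + 74 = 75 + 0, so Z = 1.
A = 1 and Z = 1 is ^1_1 H — a proton.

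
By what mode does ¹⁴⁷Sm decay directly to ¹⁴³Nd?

alpha decay

ΔA = 143 − 147 = -4; ΔZ = 60 − 62 = -2.
A drops by 4 and Z drops by 2 — the signature of alpha emission.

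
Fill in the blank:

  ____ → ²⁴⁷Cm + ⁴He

Cf-251

Conserve mass number: A = 247 + 4, so A = 251.
Conserve atomic number: Z = 96 + 2, so Z = 98.
Z = 98 is californium, so the species is ²⁵¹Cf.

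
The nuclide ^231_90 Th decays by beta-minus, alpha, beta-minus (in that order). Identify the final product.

Start: (A, Z) = (231, 90).
After β⁻: (231, 91).
After α: (227, 89).
After β⁻: (227, 90).
Z = 90 is thorium.

Th-227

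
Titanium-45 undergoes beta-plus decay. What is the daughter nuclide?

Beta-plus decay: mass number changes by +0, atomic number by -1.
A: 45 = 45; Z: 22 − 1 = 21.
Z = 21 is scandium, so the daughter is scandium-45.

Sc-45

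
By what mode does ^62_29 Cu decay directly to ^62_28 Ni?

beta-plus decay or electron capture

ΔA = 62 − 62 = 0; ΔZ = 28 − 29 = -1.
A is unchanged and Z drops by 1 — a proton has become a neutron (β⁺ emission or electron capture).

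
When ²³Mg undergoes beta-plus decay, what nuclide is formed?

Na-23

Beta-plus decay: mass number changes by +0, atomic number by -1.
A: 23 = 23; Z: 12 − 1 = 11.
Z = 11 is sodium, so the daughter is ²³Na.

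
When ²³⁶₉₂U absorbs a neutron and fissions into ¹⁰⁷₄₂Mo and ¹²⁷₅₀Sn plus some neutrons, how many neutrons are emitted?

3

Conserve mass number: 237 = 107 + 127 + k, so k = 237 − 234 = 3.
Check atomic number: 92 = 42 + 50 + 0 = 92. ✓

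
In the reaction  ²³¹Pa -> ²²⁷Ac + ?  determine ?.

Conserve mass number: 231 = 227 + A, so A = 4.
Conserve atomic number: 91 = 89 + Z, so Z = 2.
A = 4 and Z = 2 is ⁴He — an alpha particle.

alpha particle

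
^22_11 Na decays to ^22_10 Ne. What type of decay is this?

beta-plus decay or electron capture

ΔA = 22 − 22 = 0; ΔZ = 10 − 11 = -1.
A is unchanged and Z drops by 1 — a proton has become a neutron (β⁺ emission or electron capture).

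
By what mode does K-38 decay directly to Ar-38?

ΔA = 38 − 38 = 0; ΔZ = 18 − 19 = -1.
A is unchanged and Z drops by 1 — a proton has become a neutron (β⁺ emission or electron capture).

beta-plus decay or electron capture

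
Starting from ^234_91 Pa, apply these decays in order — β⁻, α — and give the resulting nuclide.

Start: (A, Z) = (234, 91).
After β⁻: (234, 92).
After α: (230, 90).
Z = 90 is thorium.

Th-230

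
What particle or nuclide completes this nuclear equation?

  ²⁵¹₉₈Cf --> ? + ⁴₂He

Conserve mass number: 251 = A + 4, so A = 247.
Conserve atomic number: 98 = Z + 2, so Z = 96.
Z = 96 is curium, so the species is ²⁴⁷₉₆Cm.

Cm-247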